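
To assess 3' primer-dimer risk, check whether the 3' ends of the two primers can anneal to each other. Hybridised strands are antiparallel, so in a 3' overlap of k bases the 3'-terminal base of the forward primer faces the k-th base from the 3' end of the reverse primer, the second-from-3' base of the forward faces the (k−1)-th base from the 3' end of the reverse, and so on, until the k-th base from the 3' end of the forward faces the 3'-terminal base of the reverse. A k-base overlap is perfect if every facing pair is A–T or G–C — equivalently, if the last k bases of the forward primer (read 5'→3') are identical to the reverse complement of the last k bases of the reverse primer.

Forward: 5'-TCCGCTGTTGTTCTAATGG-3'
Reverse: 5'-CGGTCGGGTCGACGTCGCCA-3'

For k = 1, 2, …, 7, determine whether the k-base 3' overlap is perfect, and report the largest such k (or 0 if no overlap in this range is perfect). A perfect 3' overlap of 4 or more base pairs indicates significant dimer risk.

Last 7 bases (5'→3') — forward …CTAATGG, reverse …GTCGCCA.
Reverse complement of the reverse primer's last 7 bases: TGGCGAC; its first k bases are the reverse complement of the reverse primer's last k bases, so a perfect k-base overlap needs the forward primer's last k bases to equal them.
Comparing (forward last k vs required): k=1: G vs T ✗; k=2: GG vs TG ✗; k=3: TGG vs TGG ✓; k=4: ATGG vs TGGC ✗; k=5: AATGG vs TGGCG ✗; k=6: TAATGG vs TGGCGA ✗; k=7: CTAATGG vs TGGCGAC ✗.
Only k = 3 is perfect, so the longest perfect 3' overlap is 3.

Longest perfect overlap: 3 complementary base pairs; below the dimer-risk threshold (threshold 4).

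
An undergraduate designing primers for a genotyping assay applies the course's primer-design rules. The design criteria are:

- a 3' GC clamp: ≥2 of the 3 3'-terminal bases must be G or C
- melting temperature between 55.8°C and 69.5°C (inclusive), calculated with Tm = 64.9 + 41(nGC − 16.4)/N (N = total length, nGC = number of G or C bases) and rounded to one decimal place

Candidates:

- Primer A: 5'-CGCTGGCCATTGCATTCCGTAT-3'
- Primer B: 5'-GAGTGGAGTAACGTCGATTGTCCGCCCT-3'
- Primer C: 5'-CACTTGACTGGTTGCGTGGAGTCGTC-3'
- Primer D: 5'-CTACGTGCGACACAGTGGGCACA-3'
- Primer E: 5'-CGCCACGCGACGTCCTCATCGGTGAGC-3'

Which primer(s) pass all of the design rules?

Primer B, Primer C and Primer E.

Primer A (22 nt, A=3 T=7 G=5 C=7): 3' end TAT has 0 G/C, need ≥2 ✗; Tm = 64.9 + 41·(12 − 16.4)/22 = 56.7°C ✓ — fails.
Primer B (28 nt, A=5 T=7 G=9 C=7): 3' end CCT has 2 G/C ✓; Tm = 64.9 + 41·(16 − 16.4)/28 = 64.3°C ✓ — passes.
Primer C (26 nt, A=3 T=8 G=9 C=6): 3' end GTC has 2 G/C ✓; Tm = 64.9 + 41·(15 − 16.4)/26 = 62.7°C ✓ — passes.
Primer D (23 nt, A=6 T=3 G=7 C=7): 3' end ACA has 1 G/C, need ≥2 ✗; Tm = 64.9 + 41·(14 − 16.4)/23 = 60.6°C ✓ — fails.
Primer E (27 nt, A=4 T=4 G=8 C=11): 3' end AGC has 2 G/C ✓; Tm = 64.9 + 41·(19 − 16.4)/27 = 68.8°C ✓ — passes.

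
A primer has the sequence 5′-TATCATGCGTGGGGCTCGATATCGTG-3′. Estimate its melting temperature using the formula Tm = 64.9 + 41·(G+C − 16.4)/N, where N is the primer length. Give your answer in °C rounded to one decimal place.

61.1°C

Base counts: A=4, T=8, G=9, C=5; G+C = 14, N = 26.
Tm = 64.9 + 41·(14 − 16.4)/26 = 64.9 + -98.40/26 = 61.1°C.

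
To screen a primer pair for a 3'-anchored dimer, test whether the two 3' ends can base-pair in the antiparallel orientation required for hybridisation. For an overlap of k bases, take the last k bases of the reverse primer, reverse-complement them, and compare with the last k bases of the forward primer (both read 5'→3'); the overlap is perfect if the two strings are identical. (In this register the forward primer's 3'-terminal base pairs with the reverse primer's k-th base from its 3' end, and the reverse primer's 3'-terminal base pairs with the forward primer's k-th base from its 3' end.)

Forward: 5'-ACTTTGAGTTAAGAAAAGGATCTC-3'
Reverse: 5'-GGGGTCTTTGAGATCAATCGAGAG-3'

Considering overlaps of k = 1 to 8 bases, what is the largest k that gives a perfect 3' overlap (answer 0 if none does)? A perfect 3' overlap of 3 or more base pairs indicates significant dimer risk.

Last 8 bases (5'→3') — forward …AGGATCTC, reverse …ATCGAGAG.
Reverse complement of the reverse primer's last 8 bases: CTCTCGAT; its first k bases are the reverse complement of the reverse primer's last k bases, so a perfect k-base overlap needs the forward primer's last k bases to equal them.
Comparing (forward last k vs required): k=1: C vs C ✓; k=2: TC vs CT ✗; k=3: CTC vs CTC ✓; k=4: TCTC vs CTCT ✗; k=5: ATCTC vs CTCTC ✗; k=6: GATCTC vs CTCTCG ✗; k=7: GGATCTC vs CTCTCGA ✗; k=8: AGGATCTC vs CTCTCGAT ✗.
Perfect overlaps at k = 1, 3; the largest is 3.

Longest perfect overlap: 3 complementary base pairs; significant dimer risk (threshold 3).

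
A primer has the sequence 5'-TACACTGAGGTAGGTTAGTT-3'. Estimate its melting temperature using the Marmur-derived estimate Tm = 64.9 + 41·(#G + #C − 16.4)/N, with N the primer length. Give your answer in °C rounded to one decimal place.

Base counts: A=5, T=7, G=6, C=2; G+C = 8, N = 20.
Tm = 64.9 + 41·(8 − 16.4)/20 = 64.9 + -344.40/20 = 47.7°C.

47.7°C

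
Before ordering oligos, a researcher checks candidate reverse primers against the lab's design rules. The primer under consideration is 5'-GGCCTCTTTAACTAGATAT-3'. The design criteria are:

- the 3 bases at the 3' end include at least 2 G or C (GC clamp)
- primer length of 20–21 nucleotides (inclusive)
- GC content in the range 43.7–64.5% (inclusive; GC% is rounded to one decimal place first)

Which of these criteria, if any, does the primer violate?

Base counts: A=5, T=7, G=3, C=4 (length 19).
GC clamp: 3' end TAT has 0 G/C, need ≥2 ✗
length: length 19, outside 20–21 ✗
GC content: GC 7/19 = 36.8%, outside 43.7–64.5% ✗

Fails: GC clamp, length, GC content.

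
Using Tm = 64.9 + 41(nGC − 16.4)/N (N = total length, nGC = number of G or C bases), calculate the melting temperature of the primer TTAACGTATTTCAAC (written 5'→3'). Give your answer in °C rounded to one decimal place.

31.0°C

Base counts: A=5, T=6, G=1, C=3; G+C = 4, N = 15.
Tm = 64.9 + 41·(4 − 16.4)/15 = 64.9 + -508.40/15 = 31.0°C.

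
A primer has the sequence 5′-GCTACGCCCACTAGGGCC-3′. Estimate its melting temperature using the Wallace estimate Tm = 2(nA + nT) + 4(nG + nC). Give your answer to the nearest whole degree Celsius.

62°C

Base counts: A=3, T=2, G=5, C=8 (length 18).
Tm = 2·(3+2) + 4·(5+8) = 2·5 + 4·13 = 10 + 52 = 62°C.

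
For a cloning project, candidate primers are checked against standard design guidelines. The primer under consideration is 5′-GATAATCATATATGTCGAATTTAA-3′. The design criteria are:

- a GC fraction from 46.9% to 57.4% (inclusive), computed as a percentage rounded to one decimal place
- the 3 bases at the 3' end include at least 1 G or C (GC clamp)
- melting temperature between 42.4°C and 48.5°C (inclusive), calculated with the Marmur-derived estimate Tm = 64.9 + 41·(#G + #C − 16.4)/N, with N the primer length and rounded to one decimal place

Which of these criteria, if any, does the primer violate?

Fails: GC content, GC clamp.

Base counts: A=10, T=9, G=3, C=2 (length 24).
GC content: GC 5/24 = 20.8%, outside 46.9–57.4% ✗
GC clamp: 3' end TAA has 0 G/C, need ≥1 ✗
Tm: Tm = 64.9 + 41·(5 − 16.4)/24 = 45.4°C ✓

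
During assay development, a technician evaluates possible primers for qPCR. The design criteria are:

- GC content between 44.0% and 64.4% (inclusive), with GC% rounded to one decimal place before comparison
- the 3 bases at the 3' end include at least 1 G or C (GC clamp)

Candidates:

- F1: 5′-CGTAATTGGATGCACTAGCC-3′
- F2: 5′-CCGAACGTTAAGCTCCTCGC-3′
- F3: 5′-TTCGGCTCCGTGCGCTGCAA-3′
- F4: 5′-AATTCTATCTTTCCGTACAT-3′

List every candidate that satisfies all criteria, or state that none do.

F1 (20 nt, A=5 T=5 G=5 C=5): GC 10/20 = 50.0% ✓; 3' end GCC has 3 G/C ✓ — passes.
F2 (20 nt, A=4 T=4 G=4 C=8): GC 12/20 = 60.0% ✓; 3' end CGC has 3 G/C ✓ — passes.
F3 (20 nt, A=2 T=5 G=6 C=7): GC 13/20 = 65.0%, outside 44.0–64.4% ✗; 3' end CAA has 1 G/C ✓ — fails.
F4 (20 nt, A=5 T=9 G=1 C=5): GC 6/20 = 30.0%, outside 44.0–64.4% ✗; 3' end CAT has 1 G/C ✓ — fails.

F1 and F2.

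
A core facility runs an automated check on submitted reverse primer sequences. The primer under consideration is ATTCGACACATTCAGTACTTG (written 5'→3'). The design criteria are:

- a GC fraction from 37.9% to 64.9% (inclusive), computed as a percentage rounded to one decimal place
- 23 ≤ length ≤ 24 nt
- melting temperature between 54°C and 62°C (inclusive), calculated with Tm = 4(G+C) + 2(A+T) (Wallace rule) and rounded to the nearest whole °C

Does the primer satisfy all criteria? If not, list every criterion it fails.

Base counts: A=6, T=7, G=3, C=5 (length 21).
GC content: GC 8/21 = 38.1% ✓
length: length 21, outside 23–24 ✗
Tm: Tm = 2·13 + 4·8 = 58°C ✓

Fails: length.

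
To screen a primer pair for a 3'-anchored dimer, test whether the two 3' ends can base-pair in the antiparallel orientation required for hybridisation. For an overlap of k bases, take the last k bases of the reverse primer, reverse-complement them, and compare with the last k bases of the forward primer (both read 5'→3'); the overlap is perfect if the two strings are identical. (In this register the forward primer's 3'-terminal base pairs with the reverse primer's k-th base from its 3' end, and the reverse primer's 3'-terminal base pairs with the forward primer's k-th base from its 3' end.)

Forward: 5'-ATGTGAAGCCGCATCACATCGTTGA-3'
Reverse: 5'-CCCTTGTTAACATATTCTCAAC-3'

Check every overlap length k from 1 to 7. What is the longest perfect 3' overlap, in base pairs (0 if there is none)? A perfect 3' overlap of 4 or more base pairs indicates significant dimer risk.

Longest perfect overlap: 5 complementary base pairs; significant dimer risk (threshold 4).

Last 7 bases (5'→3') — forward …TCGTTGA, reverse …TCTCAAC.
Reverse complement of the reverse primer's last 7 bases: GTTGAGA; its first k bases are the reverse complement of the reverse primer's last k bases, so a perfect k-base overlap needs the forward primer's last k bases to equal them.
Comparing (forward last k vs required): k=1: A vs G ✗; k=2: GA vs GT ✗; k=3: TGA vs GTT ✗; k=4: TTGA vs GTTG ✗; k=5: GTTGA vs GTTGA ✓; k=6: CGTTGA vs GTTGAG ✗; k=7: TCGTTGA vs GTTGAGA ✗.
Only k = 5 is perfect, so the longest perfect 3' overlap is 5.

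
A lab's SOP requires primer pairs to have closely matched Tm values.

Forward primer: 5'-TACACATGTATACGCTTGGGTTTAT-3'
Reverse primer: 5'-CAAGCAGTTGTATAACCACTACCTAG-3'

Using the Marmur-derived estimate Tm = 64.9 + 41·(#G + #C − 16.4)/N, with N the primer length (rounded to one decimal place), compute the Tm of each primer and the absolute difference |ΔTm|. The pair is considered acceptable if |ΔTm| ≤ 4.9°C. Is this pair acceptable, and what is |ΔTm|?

|ΔTm| = 3.6°C; the pair is acceptable.

Forward: G+C = 9, N = 25 → Tm = 64.9 + 41·(9 − 16.4)/25 = 52.8°C.
Reverse: G+C = 11, N = 26 → Tm = 64.9 + 41·(11 − 16.4)/26 = 56.4°C.
|ΔTm| = |52.8 − 56.4| = 3.6°C, ≤ 4.9°C.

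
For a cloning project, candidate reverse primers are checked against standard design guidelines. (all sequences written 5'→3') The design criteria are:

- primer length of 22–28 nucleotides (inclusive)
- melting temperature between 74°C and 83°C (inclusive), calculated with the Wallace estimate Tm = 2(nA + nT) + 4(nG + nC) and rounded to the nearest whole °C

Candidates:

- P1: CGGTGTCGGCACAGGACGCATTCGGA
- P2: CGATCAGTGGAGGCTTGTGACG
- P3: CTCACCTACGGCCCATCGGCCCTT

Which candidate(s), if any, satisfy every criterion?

P3 only.

P1 (26 nt, A=5 T=4 G=10 C=7): length 26 ✓; Tm = 2·9 + 4·17 = 86°C, outside 74–83°C ✗ — fails.
P2 (22 nt, A=4 T=5 G=9 C=4): length 22 ✓; Tm = 2·9 + 4·13 = 70°C, outside 74–83°C ✗ — fails.
P3 (24 nt, A=3 T=5 G=4 C=12): length 24 ✓; Tm = 2·8 + 4·16 = 80°C ✓ — passes.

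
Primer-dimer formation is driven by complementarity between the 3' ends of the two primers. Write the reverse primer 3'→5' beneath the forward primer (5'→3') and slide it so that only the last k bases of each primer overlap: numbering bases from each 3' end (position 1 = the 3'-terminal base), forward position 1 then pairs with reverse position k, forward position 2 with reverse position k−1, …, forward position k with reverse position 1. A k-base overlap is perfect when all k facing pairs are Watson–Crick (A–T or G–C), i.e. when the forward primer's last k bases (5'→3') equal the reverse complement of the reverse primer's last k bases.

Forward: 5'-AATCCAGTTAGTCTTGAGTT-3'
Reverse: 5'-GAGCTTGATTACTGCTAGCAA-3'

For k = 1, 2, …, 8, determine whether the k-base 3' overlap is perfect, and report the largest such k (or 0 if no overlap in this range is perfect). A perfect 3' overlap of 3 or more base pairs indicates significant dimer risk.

Longest perfect overlap: 2 complementary base pairs; below the dimer-risk threshold (threshold 3).

Last 8 bases (5'→3') — forward …CTTGAGTT, reverse …GCTAGCAA.
Reverse complement of the reverse primer's last 8 bases: TTGCTAGC; its first k bases are the reverse complement of the reverse primer's last k bases, so a perfect k-base overlap needs the forward primer's last k bases to equal them.
Comparing (forward last k vs required): k=1: T vs T ✓; k=2: TT vs TT ✓; k=3: GTT vs TTG ✗; k=4: AGTT vs TTGC ✗; k=5: GAGTT vs TTGCT ✗; k=6: TGAGTT vs TTGCTA ✗; k=7: TTGAGTT vs TTGCTAG ✗; k=8: CTTGAGTT vs TTGCTAGC ✗.
Perfect overlaps at k = 1, 2; the largest is 2.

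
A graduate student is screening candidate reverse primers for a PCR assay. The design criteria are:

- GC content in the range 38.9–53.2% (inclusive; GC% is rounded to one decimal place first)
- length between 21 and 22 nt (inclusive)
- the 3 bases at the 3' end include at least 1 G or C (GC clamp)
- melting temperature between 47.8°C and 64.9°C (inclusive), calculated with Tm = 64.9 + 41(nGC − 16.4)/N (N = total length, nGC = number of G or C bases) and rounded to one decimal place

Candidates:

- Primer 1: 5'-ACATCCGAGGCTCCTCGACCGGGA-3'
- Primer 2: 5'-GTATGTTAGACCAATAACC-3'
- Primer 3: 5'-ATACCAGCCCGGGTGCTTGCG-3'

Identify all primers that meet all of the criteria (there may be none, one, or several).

None of the candidates satisfy all criteria.

Primer 1 (24 nt, A=5 T=3 G=7 C=9): GC 16/24 = 66.7%, outside 38.9–53.2% ✗; length 24, outside 21–22 ✗; 3' end GGA has 2 G/C ✓; Tm = 64.9 + 41·(16 − 16.4)/24 = 64.2°C ✓ — fails.
Primer 2 (19 nt, A=7 T=5 G=3 C=4): GC 7/19 = 36.8%, outside 38.9–53.2% ✗; length 19, outside 21–22 ✗; 3' end ACC has 2 G/C ✓; Tm = 64.9 + 41·(7 − 16.4)/19 = 44.6°C, outside 47.8–64.9°C ✗ — fails.
Primer 3 (21 nt, A=3 T=4 G=7 C=7): GC 14/21 = 66.7%, outside 38.9–53.2% ✗; length 21 ✓; 3' end GCG has 3 G/C ✓; Tm = 64.9 + 41·(14 − 16.4)/21 = 60.2°C ✓ — fails.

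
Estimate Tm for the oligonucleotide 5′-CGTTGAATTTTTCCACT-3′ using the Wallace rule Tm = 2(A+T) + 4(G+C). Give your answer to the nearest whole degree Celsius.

46°C

Base counts: A=3, T=8, G=2, C=4 (length 17).
Tm = 2·(3+8) + 4·(2+4) = 2·11 + 4·6 = 22 + 24 = 46°C.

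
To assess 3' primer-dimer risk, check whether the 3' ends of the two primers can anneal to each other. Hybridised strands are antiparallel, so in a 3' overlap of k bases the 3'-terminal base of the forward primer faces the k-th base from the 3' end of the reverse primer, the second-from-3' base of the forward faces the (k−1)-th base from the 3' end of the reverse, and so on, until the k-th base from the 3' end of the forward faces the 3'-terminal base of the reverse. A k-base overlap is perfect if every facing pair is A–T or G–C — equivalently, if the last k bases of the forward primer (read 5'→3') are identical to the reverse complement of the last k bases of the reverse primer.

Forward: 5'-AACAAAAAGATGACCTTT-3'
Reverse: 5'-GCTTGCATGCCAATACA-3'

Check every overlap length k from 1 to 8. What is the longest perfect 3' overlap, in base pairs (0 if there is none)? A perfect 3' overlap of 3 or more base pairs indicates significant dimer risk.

Longest perfect overlap: 1 complementary base pair; below the dimer-risk threshold (threshold 3).

Last 8 bases (5'→3') — forward …TGACCTTT, reverse …CCAATACA.
Reverse complement of the reverse primer's last 8 bases: TGTATTGG; its first k bases are the reverse complement of the reverse primer's last k bases, so a perfect k-base overlap needs the forward primer's last k bases to equal them.
Comparing (forward last k vs required): k=1: T vs T ✓; k=2: TT vs TG ✗; k=3: TTT vs TGT ✗; k=4: CTTT vs TGTA ✗; k=5: CCTTT vs TGTAT ✗; k=6: ACCTTT vs TGTATT ✗; k=7: GACCTTT vs TGTATTG ✗; k=8: TGACCTTT vs TGTATTGG ✗.
Only k = 1 is perfect, so the longest perfect 3' overlap is 1.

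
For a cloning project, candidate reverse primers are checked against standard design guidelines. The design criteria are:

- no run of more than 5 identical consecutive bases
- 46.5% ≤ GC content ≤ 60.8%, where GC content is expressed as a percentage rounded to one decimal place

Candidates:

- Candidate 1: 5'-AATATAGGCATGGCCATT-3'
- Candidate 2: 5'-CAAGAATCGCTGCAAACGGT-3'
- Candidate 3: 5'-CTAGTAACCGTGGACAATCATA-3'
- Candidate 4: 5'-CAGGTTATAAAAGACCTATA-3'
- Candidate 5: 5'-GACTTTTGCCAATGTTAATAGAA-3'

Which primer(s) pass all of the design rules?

Candidate 2 only.

Candidate 1 (18 nt, A=6 T=5 G=4 C=3): longest run = 2 ✓; GC 7/18 = 38.9%, outside 46.5–60.8% ✗ — fails.
Candidate 2 (20 nt, A=7 T=3 G=5 C=5): longest run = 3 ✓; GC 10/20 = 50.0% ✓ — passes.
Candidate 3 (22 nt, A=8 T=5 G=4 C=5): longest run = 2 ✓; GC 9/22 = 40.9%, outside 46.5–60.8% ✗ — fails.
Candidate 4 (20 nt, A=9 T=5 G=3 C=3): longest run = 4 ✓; GC 6/20 = 30.0%, outside 46.5–60.8% ✗ — fails.
Candidate 5 (23 nt, A=8 T=8 G=4 C=3): longest run = 4 ✓; GC 7/23 = 30.4%, outside 46.5–60.8% ✗ — fails.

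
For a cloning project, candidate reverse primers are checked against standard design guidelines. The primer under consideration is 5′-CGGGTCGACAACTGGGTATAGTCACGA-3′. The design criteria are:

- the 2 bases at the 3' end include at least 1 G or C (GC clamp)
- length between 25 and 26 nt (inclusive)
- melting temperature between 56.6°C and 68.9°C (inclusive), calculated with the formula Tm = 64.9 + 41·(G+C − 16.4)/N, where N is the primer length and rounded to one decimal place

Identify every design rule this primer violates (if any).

Base counts: A=7, T=5, G=9, C=6 (length 27).
GC clamp: 3' end GA has 1 G/C ✓
length: length 27, outside 25–26 ✗
Tm: Tm = 64.9 + 41·(15 − 16.4)/27 = 62.8°C ✓

Fails: length.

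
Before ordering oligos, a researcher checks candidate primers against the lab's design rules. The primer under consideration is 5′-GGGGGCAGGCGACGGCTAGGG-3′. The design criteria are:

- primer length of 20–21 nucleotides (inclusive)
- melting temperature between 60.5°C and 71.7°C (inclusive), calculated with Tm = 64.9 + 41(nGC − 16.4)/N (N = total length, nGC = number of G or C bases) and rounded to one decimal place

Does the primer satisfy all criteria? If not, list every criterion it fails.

Base counts: A=3, T=1, G=13, C=4 (length 21).
length: length 21 ✓
Tm: Tm = 64.9 + 41·(17 − 16.4)/21 = 66.1°C ✓

Meets all criteria.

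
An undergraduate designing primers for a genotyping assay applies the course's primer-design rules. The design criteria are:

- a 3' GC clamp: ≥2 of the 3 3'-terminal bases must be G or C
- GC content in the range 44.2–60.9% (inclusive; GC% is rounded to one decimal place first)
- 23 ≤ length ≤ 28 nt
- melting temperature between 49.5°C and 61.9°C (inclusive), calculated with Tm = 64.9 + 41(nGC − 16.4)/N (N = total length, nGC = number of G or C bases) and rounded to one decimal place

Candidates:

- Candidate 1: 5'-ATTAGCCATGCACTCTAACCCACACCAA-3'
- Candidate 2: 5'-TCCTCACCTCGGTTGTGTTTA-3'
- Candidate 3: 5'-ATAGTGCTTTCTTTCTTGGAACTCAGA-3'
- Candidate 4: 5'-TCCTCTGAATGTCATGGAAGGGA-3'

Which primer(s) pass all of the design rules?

Candidate 1 (28 nt, A=10 T=5 G=2 C=11): 3' end CAA has 1 G/C, need ≥2 ✗; GC 13/28 = 46.4% ✓; length 28 ✓; Tm = 64.9 + 41·(13 − 16.4)/28 = 59.9°C ✓ — fails.
Candidate 2 (21 nt, A=2 T=9 G=4 C=6): 3' end TTA has 0 G/C, need ≥2 ✗; GC 10/21 = 47.6% ✓; length 21, outside 23–28 ✗; Tm = 64.9 + 41·(10 − 16.4)/21 = 52.4°C ✓ — fails.
Candidate 3 (27 nt, A=6 T=11 G=5 C=5): 3' end AGA has 1 G/C, need ≥2 ✗; GC 10/27 = 37.0%, outside 44.2–60.9% ✗; length 27 ✓; Tm = 64.9 + 41·(10 − 16.4)/27 = 55.2°C ✓ — fails.
Candidate 4 (23 nt, A=6 T=6 G=7 C=4): 3' end GGA has 2 G/C ✓; GC 11/23 = 47.8% ✓; length 23 ✓; Tm = 64.9 + 41·(11 − 16.4)/23 = 55.3°C ✓ — passes.

Candidate 4 only.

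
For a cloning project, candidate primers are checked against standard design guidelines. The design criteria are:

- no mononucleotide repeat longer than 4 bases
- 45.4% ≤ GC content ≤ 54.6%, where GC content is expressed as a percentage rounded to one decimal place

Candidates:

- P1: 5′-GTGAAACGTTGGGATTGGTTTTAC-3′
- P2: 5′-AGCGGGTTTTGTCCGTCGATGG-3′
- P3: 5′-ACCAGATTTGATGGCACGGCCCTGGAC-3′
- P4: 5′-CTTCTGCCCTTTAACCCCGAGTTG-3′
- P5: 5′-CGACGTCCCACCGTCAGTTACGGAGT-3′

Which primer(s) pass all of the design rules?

P1 (24 nt, A=5 T=9 G=8 C=2): longest run = 4 ✓; GC 10/24 = 41.7%, outside 45.4–54.6% ✗ — fails.
P2 (22 nt, A=2 T=7 G=9 C=4): longest run = 4 ✓; GC 13/22 = 59.1%, outside 45.4–54.6% ✗ — fails.
P3 (27 nt, A=6 T=5 G=8 C=8): longest run = 3 ✓; GC 16/27 = 59.3%, outside 45.4–54.6% ✗ — fails.
P4 (24 nt, A=3 T=8 G=4 C=9): longest run = 4 ✓; GC 13/24 = 54.2% ✓ — passes.
P5 (26 nt, A=5 T=5 G=7 C=9): longest run = 3 ✓; GC 16/26 = 61.5%, outside 45.4–54.6% ✗ — fails.

P4 only.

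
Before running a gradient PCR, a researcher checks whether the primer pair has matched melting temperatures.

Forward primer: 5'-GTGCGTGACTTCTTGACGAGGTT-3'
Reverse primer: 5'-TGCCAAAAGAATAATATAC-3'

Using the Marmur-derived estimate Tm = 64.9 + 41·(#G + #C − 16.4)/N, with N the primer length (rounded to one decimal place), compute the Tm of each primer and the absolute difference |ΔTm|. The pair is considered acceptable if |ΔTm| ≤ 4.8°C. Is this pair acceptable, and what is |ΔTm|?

Forward: G+C = 12, N = 23 → Tm = 64.9 + 41·(12 − 16.4)/23 = 57.1°C.
Reverse: G+C = 5, N = 19 → Tm = 64.9 + 41·(5 − 16.4)/19 = 40.3°C.
|ΔTm| = |57.1 − 40.3| = 16.8°C, > 4.8°C.

|ΔTm| = 16.8°C; the pair is not acceptable.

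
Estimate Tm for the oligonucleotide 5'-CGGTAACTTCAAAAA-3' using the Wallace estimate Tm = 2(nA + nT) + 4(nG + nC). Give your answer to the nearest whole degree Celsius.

40°C

Base counts: A=7, T=3, G=2, C=3 (length 15).
Tm = 2·(7+3) + 4·(2+3) = 2·10 + 4·5 = 20 + 20 = 40°C.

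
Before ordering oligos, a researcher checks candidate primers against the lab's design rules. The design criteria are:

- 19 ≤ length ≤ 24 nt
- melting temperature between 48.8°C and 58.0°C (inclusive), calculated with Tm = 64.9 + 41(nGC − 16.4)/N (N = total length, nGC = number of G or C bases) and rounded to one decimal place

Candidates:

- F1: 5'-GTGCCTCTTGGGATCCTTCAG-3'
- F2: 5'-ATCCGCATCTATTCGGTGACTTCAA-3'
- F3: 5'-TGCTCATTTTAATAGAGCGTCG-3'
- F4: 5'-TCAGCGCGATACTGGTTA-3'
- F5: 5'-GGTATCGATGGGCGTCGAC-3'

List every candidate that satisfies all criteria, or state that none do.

F1 (21 nt, A=2 T=7 G=6 C=6): length 21 ✓; Tm = 64.9 + 41·(12 − 16.4)/21 = 56.3°C ✓ — passes.
F2 (25 nt, A=6 T=8 G=4 C=7): length 25, outside 19–24 ✗; Tm = 64.9 + 41·(11 − 16.4)/25 = 56.0°C ✓ — fails.
F3 (22 nt, A=5 T=8 G=5 C=4): length 22 ✓; Tm = 64.9 + 41·(9 − 16.4)/22 = 51.1°C ✓ — passes.
F4 (18 nt, A=4 T=5 G=5 C=4): length 18, outside 19–24 ✗; Tm = 64.9 + 41·(9 − 16.4)/18 = 48.0°C, outside 48.8–58.0°C ✗ — fails.
F5 (19 nt, A=3 T=4 G=8 C=4): length 19 ✓; Tm = 64.9 + 41·(12 − 16.4)/19 = 55.4°C ✓ — passes.

F1, F3 and F5.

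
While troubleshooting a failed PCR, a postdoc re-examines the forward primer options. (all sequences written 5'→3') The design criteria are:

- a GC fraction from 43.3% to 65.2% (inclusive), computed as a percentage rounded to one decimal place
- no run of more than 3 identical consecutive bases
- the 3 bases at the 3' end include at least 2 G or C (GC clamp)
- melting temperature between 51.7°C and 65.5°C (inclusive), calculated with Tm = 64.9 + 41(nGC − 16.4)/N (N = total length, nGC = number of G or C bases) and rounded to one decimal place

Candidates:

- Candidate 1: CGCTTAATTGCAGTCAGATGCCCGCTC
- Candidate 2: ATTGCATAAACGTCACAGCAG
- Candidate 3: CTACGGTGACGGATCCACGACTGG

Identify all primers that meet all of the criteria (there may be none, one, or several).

Candidate 1 and Candidate 3.

Candidate 1 (27 nt, A=5 T=7 G=6 C=9): GC 15/27 = 55.6% ✓; longest run = 3 ✓; 3' end CTC has 2 G/C ✓; Tm = 64.9 + 41·(15 − 16.4)/27 = 62.8°C ✓ — passes.
Candidate 2 (21 nt, A=8 T=4 G=4 C=5): GC 9/21 = 42.9%, outside 43.3–65.2% ✗; longest run = 3 ✓; 3' end CAG has 2 G/C ✓; Tm = 64.9 + 41·(9 − 16.4)/21 = 50.5°C, outside 51.7–65.5°C ✗ — fails.
Candidate 3 (24 nt, A=5 T=4 G=8 C=7): GC 15/24 = 62.5% ✓; longest run = 2 ✓; 3' end TGG has 2 G/C ✓; Tm = 64.9 + 41·(15 − 16.4)/24 = 62.5°C ✓ — passes.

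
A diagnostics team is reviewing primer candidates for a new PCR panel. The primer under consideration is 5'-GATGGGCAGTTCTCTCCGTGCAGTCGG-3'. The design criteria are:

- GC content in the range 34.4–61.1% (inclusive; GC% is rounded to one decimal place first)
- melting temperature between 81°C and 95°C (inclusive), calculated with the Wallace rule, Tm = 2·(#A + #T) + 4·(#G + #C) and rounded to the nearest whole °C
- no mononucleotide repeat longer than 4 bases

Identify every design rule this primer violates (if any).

Fails: GC content.

Base counts: A=3, T=7, G=10, C=7 (length 27).
GC content: GC 17/27 = 63.0%, outside 34.4–61.1% ✗
Tm: Tm = 2·10 + 4·17 = 88°C ✓
homopolymer run: longest run = 3 ✓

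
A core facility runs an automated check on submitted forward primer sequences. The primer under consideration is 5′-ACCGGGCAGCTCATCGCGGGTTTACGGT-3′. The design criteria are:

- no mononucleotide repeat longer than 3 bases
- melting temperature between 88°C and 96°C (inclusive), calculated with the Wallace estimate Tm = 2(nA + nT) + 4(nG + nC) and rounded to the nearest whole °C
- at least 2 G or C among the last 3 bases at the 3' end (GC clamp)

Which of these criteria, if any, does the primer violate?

Base counts: A=4, T=6, G=10, C=8 (length 28).
homopolymer run: longest run = 3 ✓
Tm: Tm = 2·10 + 4·18 = 92°C ✓
GC clamp: 3' end GGT has 2 G/C ✓

Meets all criteria.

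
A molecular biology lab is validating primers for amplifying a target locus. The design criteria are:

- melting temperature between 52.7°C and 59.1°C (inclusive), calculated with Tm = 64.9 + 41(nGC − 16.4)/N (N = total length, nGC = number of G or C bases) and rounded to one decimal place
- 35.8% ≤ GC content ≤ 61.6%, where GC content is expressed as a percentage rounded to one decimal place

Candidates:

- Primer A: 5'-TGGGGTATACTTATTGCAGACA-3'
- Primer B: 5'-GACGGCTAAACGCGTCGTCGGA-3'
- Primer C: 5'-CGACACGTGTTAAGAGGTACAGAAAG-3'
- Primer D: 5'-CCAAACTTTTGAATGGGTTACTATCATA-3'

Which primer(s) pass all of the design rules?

Primer A (22 nt, A=6 T=7 G=6 C=3): Tm = 64.9 + 41·(9 − 16.4)/22 = 51.1°C, outside 52.7–59.1°C ✗; GC 9/22 = 40.9% ✓ — fails.
Primer B (22 nt, A=5 T=3 G=8 C=6): Tm = 64.9 + 41·(14 − 16.4)/22 = 60.4°C, outside 52.7–59.1°C ✗; GC 14/22 = 63.6%, outside 35.8–61.6% ✗ — fails.
Primer C (26 nt, A=10 T=4 G=8 C=4): Tm = 64.9 + 41·(12 − 16.4)/26 = 58.0°C ✓; GC 12/26 = 46.2% ✓ — passes.
Primer D (28 nt, A=9 T=10 G=4 C=5): Tm = 64.9 + 41·(9 − 16.4)/28 = 54.1°C ✓; GC 9/28 = 32.1%, outside 35.8–61.6% ✗ — fails.

Primer C only.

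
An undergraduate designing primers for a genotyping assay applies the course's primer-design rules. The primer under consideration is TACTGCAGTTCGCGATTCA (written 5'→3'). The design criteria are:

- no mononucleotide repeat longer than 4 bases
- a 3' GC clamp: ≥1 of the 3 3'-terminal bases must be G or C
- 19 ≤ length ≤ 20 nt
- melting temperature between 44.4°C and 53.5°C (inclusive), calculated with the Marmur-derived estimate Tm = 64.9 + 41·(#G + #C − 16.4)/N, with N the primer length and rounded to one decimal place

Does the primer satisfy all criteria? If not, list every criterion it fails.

Meets all criteria.

Base counts: A=4, T=6, G=4, C=5 (length 19).
homopolymer run: longest run = 2 ✓
GC clamp: 3' end TCA has 1 G/C ✓
length: length 19 ✓
Tm: Tm = 64.9 + 41·(9 − 16.4)/19 = 48.9°C ✓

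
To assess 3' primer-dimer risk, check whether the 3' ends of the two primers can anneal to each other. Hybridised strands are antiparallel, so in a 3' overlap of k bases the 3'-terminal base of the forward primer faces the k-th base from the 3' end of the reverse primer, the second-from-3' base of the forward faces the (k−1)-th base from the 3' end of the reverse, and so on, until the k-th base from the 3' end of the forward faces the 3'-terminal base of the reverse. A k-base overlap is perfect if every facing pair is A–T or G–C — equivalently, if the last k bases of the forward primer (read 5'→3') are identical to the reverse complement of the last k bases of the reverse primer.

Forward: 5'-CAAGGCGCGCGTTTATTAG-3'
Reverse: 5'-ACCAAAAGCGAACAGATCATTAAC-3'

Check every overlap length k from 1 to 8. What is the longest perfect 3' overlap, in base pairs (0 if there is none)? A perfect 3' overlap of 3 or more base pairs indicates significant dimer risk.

Last 8 bases (5'→3') — forward …TTTATTAG, reverse …TCATTAAC.
Reverse complement of the reverse primer's last 8 bases: GTTAATGA; its first k bases are the reverse complement of the reverse primer's last k bases, so a perfect k-base overlap needs the forward primer's last k bases to equal them.
Comparing (forward last k vs required): k=1: G vs G ✓; k=2: AG vs GT ✗; k=3: TAG vs GTT ✗; k=4: TTAG vs GTTA ✗; k=5: ATTAG vs GTTAA ✗; k=6: TATTAG vs GTTAAT ✗; k=7: TTATTAG vs GTTAATG ✗; k=8: TTTATTAG vs GTTAATGA ✗.
Only k = 1 is perfect, so the longest perfect 3' overlap is 1.

Longest perfect overlap: 1 complementary base pair; below the dimer-risk threshold (threshold 3).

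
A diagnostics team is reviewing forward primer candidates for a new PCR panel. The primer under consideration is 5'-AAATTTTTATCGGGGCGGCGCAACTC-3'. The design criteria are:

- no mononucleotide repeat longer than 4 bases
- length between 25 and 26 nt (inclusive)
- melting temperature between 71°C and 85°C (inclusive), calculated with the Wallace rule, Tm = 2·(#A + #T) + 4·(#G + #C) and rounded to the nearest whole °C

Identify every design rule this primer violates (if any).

Fails: homopolymer run.

Base counts: A=6, T=7, G=7, C=6 (length 26).
homopolymer run: longest run = 5, exceeds 4 ✗
length: length 26 ✓
Tm: Tm = 2·13 + 4·13 = 78°C ✓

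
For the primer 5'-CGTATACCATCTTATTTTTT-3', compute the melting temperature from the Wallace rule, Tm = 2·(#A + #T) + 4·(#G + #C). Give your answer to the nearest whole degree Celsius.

50°C

Base counts: A=4, T=11, G=1, C=4 (length 20).
Tm = 2·(4+11) + 4·(1+4) = 2·15 + 4·5 = 30 + 20 = 50°C.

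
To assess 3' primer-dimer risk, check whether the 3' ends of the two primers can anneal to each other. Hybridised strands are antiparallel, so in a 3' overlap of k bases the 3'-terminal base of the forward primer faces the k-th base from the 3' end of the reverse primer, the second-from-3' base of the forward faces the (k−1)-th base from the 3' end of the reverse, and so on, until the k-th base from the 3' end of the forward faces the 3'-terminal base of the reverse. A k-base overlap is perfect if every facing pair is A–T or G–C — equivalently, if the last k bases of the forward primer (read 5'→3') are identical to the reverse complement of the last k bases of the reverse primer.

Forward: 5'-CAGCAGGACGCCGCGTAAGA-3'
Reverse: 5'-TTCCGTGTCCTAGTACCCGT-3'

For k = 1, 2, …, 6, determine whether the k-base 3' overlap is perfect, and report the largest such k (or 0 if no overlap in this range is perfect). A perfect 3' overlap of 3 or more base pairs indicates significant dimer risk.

Longest perfect overlap: 1 complementary base pair; below the dimer-risk threshold (threshold 3).

Last 6 bases (5'→3') — forward …GTAAGA, reverse …ACCCGT.
Reverse complement of the reverse primer's last 6 bases: ACGGGT; its first k bases are the reverse complement of the reverse primer's last k bases, so a perfect k-base overlap needs the forward primer's last k bases to equal them.
Comparing (forward last k vs required): k=1: A vs A ✓; k=2: GA vs AC ✗; k=3: AGA vs ACG ✗; k=4: AAGA vs ACGG ✗; k=5: TAAGA vs ACGGG ✗; k=6: GTAAGA vs ACGGGT ✗.
Only k = 1 is perfect, so the longest perfect 3' overlap is 1.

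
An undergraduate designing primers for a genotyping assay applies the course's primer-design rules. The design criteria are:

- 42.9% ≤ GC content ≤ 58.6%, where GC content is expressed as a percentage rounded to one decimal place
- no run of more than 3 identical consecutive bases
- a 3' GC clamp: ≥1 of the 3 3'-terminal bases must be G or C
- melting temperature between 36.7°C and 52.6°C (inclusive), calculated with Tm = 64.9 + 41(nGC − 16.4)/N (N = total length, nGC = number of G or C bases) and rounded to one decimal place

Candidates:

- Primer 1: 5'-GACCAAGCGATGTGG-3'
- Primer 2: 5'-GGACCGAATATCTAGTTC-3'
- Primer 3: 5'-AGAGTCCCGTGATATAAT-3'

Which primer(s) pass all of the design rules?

Primer 2 only.

Primer 1 (15 nt, A=4 T=2 G=6 C=3): GC 9/15 = 60.0%, outside 42.9–58.6% ✗; longest run = 2 ✓; 3' end TGG has 2 G/C ✓; Tm = 64.9 + 41·(9 − 16.4)/15 = 44.7°C ✓ — fails.
Primer 2 (18 nt, A=5 T=5 G=4 C=4): GC 8/18 = 44.4% ✓; longest run = 2 ✓; 3' end TTC has 1 G/C ✓; Tm = 64.9 + 41·(8 − 16.4)/18 = 45.8°C ✓ — passes.
Primer 3 (18 nt, A=6 T=5 G=4 C=3): GC 7/18 = 38.9%, outside 42.9–58.6% ✗; longest run = 3 ✓; 3' end AAT has 0 G/C, need ≥1 ✗; Tm = 64.9 + 41·(7 − 16.4)/18 = 43.5°C ✓ — fails.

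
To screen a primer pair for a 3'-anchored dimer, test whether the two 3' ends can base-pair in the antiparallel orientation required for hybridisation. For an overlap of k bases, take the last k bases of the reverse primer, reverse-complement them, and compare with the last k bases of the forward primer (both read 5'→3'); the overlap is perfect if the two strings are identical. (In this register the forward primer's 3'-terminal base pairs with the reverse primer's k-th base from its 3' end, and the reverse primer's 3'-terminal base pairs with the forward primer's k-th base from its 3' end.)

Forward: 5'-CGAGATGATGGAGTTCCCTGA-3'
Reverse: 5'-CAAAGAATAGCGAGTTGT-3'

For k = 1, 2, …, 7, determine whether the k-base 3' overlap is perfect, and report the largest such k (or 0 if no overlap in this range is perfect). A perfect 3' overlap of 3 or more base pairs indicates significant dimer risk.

Last 7 bases (5'→3') — forward …TCCCTGA, reverse …GAGTTGT.
Reverse complement of the reverse primer's last 7 bases: ACAACTC; its first k bases are the reverse complement of the reverse primer's last k bases, so a perfect k-base overlap needs the forward primer's last k bases to equal them.
Comparing (forward last k vs required): k=1: A vs A ✓; k=2: GA vs AC ✗; k=3: TGA vs ACA ✗; k=4: CTGA vs ACAA ✗; k=5: CCTGA vs ACAAC ✗; k=6: CCCTGA vs ACAACT ✗; k=7: TCCCTGA vs ACAACTC ✗.
Only k = 1 is perfect, so the longest perfect 3' overlap is 1.

Longest perfect overlap: 1 complementary base pair; below the dimer-risk threshold (threshold 3).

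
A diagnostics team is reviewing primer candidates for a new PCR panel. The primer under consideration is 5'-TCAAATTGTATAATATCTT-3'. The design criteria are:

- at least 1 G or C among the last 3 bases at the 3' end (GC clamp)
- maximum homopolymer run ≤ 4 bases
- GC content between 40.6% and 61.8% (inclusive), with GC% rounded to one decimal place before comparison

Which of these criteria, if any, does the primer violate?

Fails: GC content.

Base counts: A=7, T=9, G=1, C=2 (length 19).
GC clamp: 3' end CTT has 1 G/C ✓
homopolymer run: longest run = 3 ✓
GC content: GC 3/19 = 15.8%, outside 40.6–61.8% ✗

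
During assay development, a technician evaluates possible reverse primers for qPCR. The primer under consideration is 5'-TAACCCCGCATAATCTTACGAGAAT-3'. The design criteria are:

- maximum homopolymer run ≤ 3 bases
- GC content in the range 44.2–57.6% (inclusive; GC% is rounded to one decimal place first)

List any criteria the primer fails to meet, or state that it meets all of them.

Fails: homopolymer run, GC content.

Base counts: A=9, T=6, G=3, C=7 (length 25).
homopolymer run: longest run = 4, exceeds 3 ✗
GC content: GC 10/25 = 40.0%, outside 44.2–57.6% ✗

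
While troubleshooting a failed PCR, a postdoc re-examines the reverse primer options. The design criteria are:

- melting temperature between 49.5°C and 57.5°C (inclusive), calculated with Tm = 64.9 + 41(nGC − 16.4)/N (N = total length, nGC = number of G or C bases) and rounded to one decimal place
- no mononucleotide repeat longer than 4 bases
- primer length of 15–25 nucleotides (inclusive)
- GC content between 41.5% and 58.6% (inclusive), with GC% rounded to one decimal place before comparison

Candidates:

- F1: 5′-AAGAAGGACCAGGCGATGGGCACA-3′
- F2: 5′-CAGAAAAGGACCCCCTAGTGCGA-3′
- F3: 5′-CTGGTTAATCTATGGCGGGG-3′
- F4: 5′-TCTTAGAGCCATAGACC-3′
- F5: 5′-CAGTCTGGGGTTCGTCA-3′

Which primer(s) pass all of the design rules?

F1 (24 nt, A=9 T=1 G=9 C=5): Tm = 64.9 + 41·(14 − 16.4)/24 = 60.8°C, outside 49.5–57.5°C ✗; longest run = 3 ✓; length 24 ✓; GC 14/24 = 58.3% ✓ — fails.
F2 (23 nt, A=8 T=2 G=6 C=7): Tm = 64.9 + 41·(13 − 16.4)/23 = 58.8°C, outside 49.5–57.5°C ✗; longest run = 5, exceeds 4 ✗; length 23 ✓; GC 13/23 = 56.5% ✓ — fails.
F3 (20 nt, A=3 T=6 G=8 C=3): Tm = 64.9 + 41·(11 − 16.4)/20 = 53.8°C ✓; longest run = 4 ✓; length 20 ✓; GC 11/20 = 55.0% ✓ — passes.
F4 (17 nt, A=5 T=4 G=3 C=5): Tm = 64.9 + 41·(8 − 16.4)/17 = 44.6°C, outside 49.5–57.5°C ✗; longest run = 2 ✓; length 17 ✓; GC 8/17 = 47.1% ✓ — fails.
F5 (17 nt, A=2 T=5 G=6 C=4): Tm = 64.9 + 41·(10 − 16.4)/17 = 49.5°C ✓; longest run = 4 ✓; length 17 ✓; GC 10/17 = 58.8%, outside 41.5–58.6% ✗ — fails.

F3 only.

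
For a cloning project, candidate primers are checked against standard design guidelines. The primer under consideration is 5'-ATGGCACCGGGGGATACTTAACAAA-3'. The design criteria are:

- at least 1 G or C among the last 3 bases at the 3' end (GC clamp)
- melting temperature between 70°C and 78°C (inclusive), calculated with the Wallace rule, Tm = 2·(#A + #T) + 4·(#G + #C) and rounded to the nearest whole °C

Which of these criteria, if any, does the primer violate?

Base counts: A=9, T=4, G=7, C=5 (length 25).
GC clamp: 3' end AAA has 0 G/C, need ≥1 ✗
Tm: Tm = 2·13 + 4·12 = 74°C ✓

Fails: GC clamp.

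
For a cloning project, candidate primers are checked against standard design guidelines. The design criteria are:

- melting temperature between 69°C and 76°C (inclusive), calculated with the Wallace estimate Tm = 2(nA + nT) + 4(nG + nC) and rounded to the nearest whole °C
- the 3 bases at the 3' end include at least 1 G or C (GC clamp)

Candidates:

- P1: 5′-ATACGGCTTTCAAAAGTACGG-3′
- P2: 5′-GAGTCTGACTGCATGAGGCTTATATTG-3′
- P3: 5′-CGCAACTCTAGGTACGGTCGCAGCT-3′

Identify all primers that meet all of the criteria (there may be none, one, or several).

P1 (21 nt, A=7 T=5 G=5 C=4): Tm = 2·12 + 4·9 = 60°C, outside 69–76°C ✗; 3' end CGG has 3 G/C ✓ — fails.
P2 (27 nt, A=6 T=9 G=8 C=4): Tm = 2·15 + 4·12 = 78°C, outside 69–76°C ✗; 3' end TTG has 1 G/C ✓ — fails.
P3 (25 nt, A=5 T=5 G=7 C=8): Tm = 2·10 + 4·15 = 80°C, outside 69–76°C ✗; 3' end GCT has 2 G/C ✓ — fails.

None of the candidates satisfy all criteria.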